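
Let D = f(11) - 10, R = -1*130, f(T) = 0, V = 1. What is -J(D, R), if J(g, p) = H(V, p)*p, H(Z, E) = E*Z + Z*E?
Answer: -33800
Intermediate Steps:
R = -130
H(Z, E) = 2*E*Z (H(Z, E) = E*Z + E*Z = 2*E*Z)
D = -10 (D = 0 - 10 = -10)
J(g, p) = 2*p**2 (J(g, p) = (2*p*1)*p = (2*p)*p = 2*p**2)
-J(D, R) = -2*(-130)**2 = -2*16900 = -1*33800 = -33800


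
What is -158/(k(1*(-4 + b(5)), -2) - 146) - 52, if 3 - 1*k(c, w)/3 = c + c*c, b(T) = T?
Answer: -7278/143 ≈ -50.895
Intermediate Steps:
k(c, w) = 9 - 3*c - 3*c² (k(c, w) = 9 - 3*(c + c*c) = 9 - 3*(c + c²) = 9 + (-3*c - 3*c²) = 9 - 3*c - 3*c²)
-158/(k(1*(-4 + b(5)), -2) - 146) - 52 = -158/((9 - 3*(-4 + 5) - 3*(-4 + 5)²) - 146) - 52 = -158/((9 - 3 - 3*1²) - 146) - 52 = -158/((9 - 3*1 - 3*1²) - 146) - 52 = -158/((9 - 3 - 3*1) - 146) - 52 = -158/((9 - 3 - 3) - 146) - 52 = -158/(3 - 146) - 52 = -158/(-143) - 52 = -158*(-1/143) - 52 = 158/143 - 52 = -7278/143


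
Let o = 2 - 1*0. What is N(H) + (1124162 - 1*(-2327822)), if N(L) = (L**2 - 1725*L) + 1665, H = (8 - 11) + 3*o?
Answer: 3448483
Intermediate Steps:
o = 2 (o = 2 + 0 = 2)
H = 3 (H = (8 - 11) + 3*2 = -3 + 6 = 3)
N(L) = 1665 + L**2 - 1725*L
N(H) + (1124162 - 1*(-2327822)) = (1665 + 3**2 - 1725*3) + (1124162 - 1*(-2327822)) = (1665 + 9 - 5175) + (1124162 + 2327822) = -3501 + 3451984 = 3448483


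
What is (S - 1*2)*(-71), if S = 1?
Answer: 71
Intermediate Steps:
(S - 1*2)*(-71) = (1 - 1*2)*(-71) = (1 - 2)*(-71) = -1*(-71) = 71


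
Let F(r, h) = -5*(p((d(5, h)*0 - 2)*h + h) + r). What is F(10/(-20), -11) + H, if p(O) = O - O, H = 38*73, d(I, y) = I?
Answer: 5553/2 ≈ 2776.5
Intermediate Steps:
H = 2774
p(O) = 0
F(r, h) = -5*r (F(r, h) = -5*(0 + r) = -5*r)
F(10/(-20), -11) + H = -50/(-20) + 2774 = -50*(-1)/20 + 2774 = -5*(-½) + 2774 = 5/2 + 2774 = 5553/2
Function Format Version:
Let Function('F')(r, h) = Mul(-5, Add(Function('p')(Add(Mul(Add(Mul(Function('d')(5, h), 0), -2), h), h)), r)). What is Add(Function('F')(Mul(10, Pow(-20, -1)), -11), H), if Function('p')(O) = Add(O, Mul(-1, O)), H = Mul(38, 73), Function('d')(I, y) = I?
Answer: Rational(5553, 2) ≈ 2776.5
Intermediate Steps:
H = 2774
Function('p')(O) = 0
Function('F')(r, h) = Mul(-5, r) (Function('F')(r, h) = Mul(-5, Add(0, r)) = Mul(-5, r))
Add(Function('F')(Mul(10, Pow(-20, -1)), -11), H) = Add(Mul(-5, Mul(10, Pow(-20, -1))), 2774) = Add(Mul(-5, Mul(10, Rational(-1, 20))), 2774) = Add(Mul(-5, Rational(-1, 2)), 2774) = Add(Rational(5, 2), 2774) = Rational(5553, 2)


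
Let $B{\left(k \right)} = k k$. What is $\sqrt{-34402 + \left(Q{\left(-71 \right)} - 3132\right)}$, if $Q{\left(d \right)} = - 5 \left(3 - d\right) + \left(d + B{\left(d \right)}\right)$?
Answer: $i \sqrt{32934} \approx 181.48 i$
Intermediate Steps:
$B{\left(k \right)} = k^{2}$
$Q{\left(d \right)} = -15 + d^{2} + 6 d$ ($Q{\left(d \right)} = - 5 \left(3 - d\right) + \left(d + d^{2}\right) = \left(-15 + 5 d\right) + \left(d + d^{2}\right) = -15 + d^{2} + 6 d$)
$\sqrt{-34402 + \left(Q{\left(-71 \right)} - 3132\right)} = \sqrt{-34402 + \left(\left(-15 + \left(-71\right)^{2} + 6 \left(-71\right)\right) - 3132\right)} = \sqrt{-34402 - -1468} = \sqrt{-34402 + \left(4600 - 3132\right)} = \sqrt{-34402 + 1468} = \sqrt{-32934} = i \sqrt{32934}$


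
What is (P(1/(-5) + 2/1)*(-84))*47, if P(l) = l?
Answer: -35532/5 ≈ -7106.4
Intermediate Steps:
(P(1/(-5) + 2/1)*(-84))*47 = ((1/(-5) + 2/1)*(-84))*47 = ((1*(-⅕) + 2*1)*(-84))*47 = ((-⅕ + 2)*(-84))*47 = ((9/5)*(-84))*47 = -756/5*47 = -35532/5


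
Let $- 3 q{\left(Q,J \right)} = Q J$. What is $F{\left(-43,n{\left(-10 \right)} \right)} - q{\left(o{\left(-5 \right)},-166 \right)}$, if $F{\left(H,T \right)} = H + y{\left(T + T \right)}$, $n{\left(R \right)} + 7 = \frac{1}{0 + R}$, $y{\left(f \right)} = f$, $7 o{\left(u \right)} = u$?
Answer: $- \frac{1856}{105} \approx -17.676$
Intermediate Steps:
$o{\left(u \right)} = \frac{u}{7}$
$q{\left(Q,J \right)} = - \frac{J Q}{3}$ ($q{\left(Q,J \right)} = - \frac{Q J}{3} = - \frac{J Q}{3}$)
$n{\left(R \right)} = -7 + \frac{1}{R}$ ($n{\left(R \right)} = -7 + \frac{1}{0 + R} = -7 + \frac{1}{R}$)
$F{\left(H,T \right)} = H + 2 T$ ($F{\left(H,T \right)} = H + \left(T + T\right) = H + 2 T$)
$F{\left(-43,n{\left(-10 \right)} \right)} - q{\left(o{\left(-5 \right)},-166 \right)} = \left(-43 + 2 \left(-7 + \frac{1}{-10}\right)\right) - \left(- \frac{1}{3}\right) \left(-166\right) \frac{1}{7} \left(-5\right) = \left(-43 + 2 \left(-7 - \frac{1}{10}\right)\right) - \left(- \frac{1}{3}\right) \left(-166\right) \left(- \frac{5}{7}\right) = \left(-43 + 2 \left(- \frac{71}{10}\right)\right) - - \frac{830}{21} = \left(-43 - \frac{71}{5}\right) + \frac{830}{21} = - \frac{286}{5} + \frac{830}{21} = - \frac{1856}{105}$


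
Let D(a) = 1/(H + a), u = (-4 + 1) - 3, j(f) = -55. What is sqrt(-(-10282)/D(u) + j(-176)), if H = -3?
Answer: I*sqrt(92593) ≈ 304.29*I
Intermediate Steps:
u = -6 (u = -3 - 3 = -6)
D(a) = 1/(-3 + a)
sqrt(-(-10282)/D(u) + j(-176)) = sqrt(-(-10282)/(1/(-3 - 6)) - 55) = sqrt(-(-10282)/(1/(-9)) - 55) = sqrt(-(-10282)/(-1/9) - 55) = sqrt(-(-10282)*(-9) - 55) = sqrt(-97*954 - 55) = sqrt(-92538 - 55) = sqrt(-92593) = I*sqrt(92593)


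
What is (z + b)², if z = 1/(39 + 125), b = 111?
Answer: 331422025/26896 ≈ 12322.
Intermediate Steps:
z = 1/164 ≈ 0.0060976
(z + b)² = (1/164 + 111)² = (18205/164)² = 331422025/26896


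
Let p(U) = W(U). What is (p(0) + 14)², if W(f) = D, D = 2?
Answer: 256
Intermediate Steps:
W(f) = 2
p(U) = 2
(p(0) + 14)² = (2 + 14)² = 16² = 256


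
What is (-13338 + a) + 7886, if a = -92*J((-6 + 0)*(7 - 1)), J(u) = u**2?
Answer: -124684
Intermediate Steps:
a = -119232 (a = -92*(-6 + 0)**2*(7 - 1)**2 = -92*(-6*6)**2 = -92*(-36)**2 = -92*1296 = -119232)
(-13338 + a) + 7886 = (-13338 - 119232) + 7886 = -132570 + 7886 = -124684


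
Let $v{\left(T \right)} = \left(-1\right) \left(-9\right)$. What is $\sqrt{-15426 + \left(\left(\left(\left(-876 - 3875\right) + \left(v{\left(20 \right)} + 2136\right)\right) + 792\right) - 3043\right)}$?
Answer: $i \sqrt{20283} \approx 142.42 i$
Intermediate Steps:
$v{\left(T \right)} = 9$
$\sqrt{-15426 + \left(\left(\left(\left(-876 - 3875\right) + \left(v{\left(20 \right)} + 2136\right)\right) + 792\right) - 3043\right)} = \sqrt{-15426 + \left(\left(\left(\left(-876 - 3875\right) + \left(9 + 2136\right)\right) + 792\right) - 3043\right)} = \sqrt{-15426 + \left(\left(\left(-4751 + 2145\right) + 792\right) - 3043\right)} = \sqrt{-15426 + \left(\left(-2606 + 792\right) - 3043\right)} = \sqrt{-15426 - 4857} = \sqrt{-20283} = i \sqrt{20283}$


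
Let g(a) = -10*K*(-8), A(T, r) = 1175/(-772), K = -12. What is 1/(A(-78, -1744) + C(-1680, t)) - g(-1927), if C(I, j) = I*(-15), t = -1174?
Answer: 18675096772/19453225 ≈ 960.00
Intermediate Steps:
C(I, j) = -15*I
A(T, r) = -1175/772 (A(T, r) = 1175*(-1/772) = -1175/772)
g(a) = -960 (g(a) = -10*(-12)*(-8) = 120*(-8) = -960)
1/(A(-78, -1744) + C(-1680, t)) - g(-1927) = 1/(-1175/772 - 15*(-1680)) - 1*(-960) = 1/(-1175/772 + 25200) + 960 = 1/(19453225/772) + 960 = 772/19453225 + 960 = 18675096772/19453225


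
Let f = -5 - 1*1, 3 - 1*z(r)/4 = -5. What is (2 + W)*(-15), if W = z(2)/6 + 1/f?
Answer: -215/2 ≈ -107.50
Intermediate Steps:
z(r) = 32 (z(r) = 12 - 4*(-5) = 12 + 20 = 32)
f = -6 (f = -5 - 1 = -6)
W = 31/6 (W = 32/6 + 1/(-6) = 32*(1/6) + 1*(-1/6) = 16/3 - 1/6 = 31/6 ≈ 5.1667)
(2 + W)*(-15) = (2 + 31/6)*(-15) = (43/6)*(-15) = -215/2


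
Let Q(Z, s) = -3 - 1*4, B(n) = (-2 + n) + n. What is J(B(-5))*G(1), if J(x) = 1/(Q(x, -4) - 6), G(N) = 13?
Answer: -1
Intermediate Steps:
B(n) = -2 + 2*n
Q(Z, s) = -7 (Q(Z, s) = -3 - 4 = -7)
J(x) = -1/13 (J(x) = 1/(-7 - 6) = 1/(-13) = -1/13)
J(B(-5))*G(1) = -1/13*13 = -1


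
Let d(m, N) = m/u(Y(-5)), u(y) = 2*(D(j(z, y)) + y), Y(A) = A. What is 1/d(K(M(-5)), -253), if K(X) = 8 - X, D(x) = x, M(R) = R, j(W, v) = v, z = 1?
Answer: -20/13 ≈ -1.5385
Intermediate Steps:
u(y) = 4*y (u(y) = 2*(y + y) = 2*(2*y) = 4*y)
d(m, N) = -m/20 (d(m, N) = m/((4*(-5))) = m/(-20) = m*(-1/20) = -m/20)
1/d(K(M(-5)), -253) = 1/(-(8 - 1*(-5))/20) = 1/(-(8 + 5)/20) = 1/(-1/20*13) = 1/(-13/20) = -20/13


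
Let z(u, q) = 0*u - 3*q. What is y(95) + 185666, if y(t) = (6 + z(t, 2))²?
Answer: 185666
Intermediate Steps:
z(u, q) = -3*q (z(u, q) = 0 - 3*q = -3*q)
y(t) = 0 (y(t) = (6 - 3*2)² = (6 - 6)² = 0² = 0)
y(95) + 185666 = 0 + 185666 = 185666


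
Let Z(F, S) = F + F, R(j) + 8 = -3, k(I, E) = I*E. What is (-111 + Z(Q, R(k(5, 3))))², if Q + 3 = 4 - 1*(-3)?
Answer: 10609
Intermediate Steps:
k(I, E) = E*I
Q = 4 (Q = -3 + (4 - 1*(-3)) = -3 + (4 + 3) = -3 + 7 = 4)
R(j) = -11 (R(j) = -8 - 3 = -11)
Z(F, S) = 2*F
(-111 + Z(Q, R(k(5, 3))))² = (-111 + 2*4)² = (-111 + 8)² = (-103)² = 10609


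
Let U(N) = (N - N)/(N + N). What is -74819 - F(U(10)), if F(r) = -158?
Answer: -74661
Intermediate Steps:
U(N) = 0 (U(N) = 0/((2*N)) = 0*(1/(2*N)) = 0)
-74819 - F(U(10)) = -74819 - 1*(-158) = -74819 + 158 = -74661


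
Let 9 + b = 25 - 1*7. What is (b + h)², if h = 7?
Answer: 256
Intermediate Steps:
b = 9 (b = -9 + (25 - 1*7) = -9 + (25 - 7) = -9 + 18 = 9)
(b + h)² = (9 + 7)² = 16² = 256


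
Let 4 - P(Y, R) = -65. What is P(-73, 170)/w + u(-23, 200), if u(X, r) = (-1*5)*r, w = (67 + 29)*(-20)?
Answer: -640023/640 ≈ -1000.0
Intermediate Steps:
w = -1920 (w = 96*(-20) = -1920)
P(Y, R) = 69 (P(Y, R) = 4 - 1*(-65) = 4 + 65 = 69)
u(X, r) = -5*r
P(-73, 170)/w + u(-23, 200) = 69/(-1920) - 5*200 = 69*(-1/1920) - 1000 = -23/640 - 1000 = -640023/640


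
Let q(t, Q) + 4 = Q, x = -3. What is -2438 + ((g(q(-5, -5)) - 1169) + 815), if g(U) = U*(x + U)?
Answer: -2684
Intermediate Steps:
q(t, Q) = -4 + Q
g(U) = U*(-3 + U)
-2438 + ((g(q(-5, -5)) - 1169) + 815) = -2438 + (((-4 - 5)*(-3 + (-4 - 5)) - 1169) + 815) = -2438 + ((-9*(-3 - 9) - 1169) + 815) = -2438 + ((-9*(-12) - 1169) + 815) = -2438 + ((108 - 1169) + 815) = -2438 + (-1061 + 815) = -2438 - 246 = -2684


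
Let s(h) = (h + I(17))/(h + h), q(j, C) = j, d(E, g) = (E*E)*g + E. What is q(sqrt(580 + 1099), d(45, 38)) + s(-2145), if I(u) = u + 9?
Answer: 163/330 + sqrt(1679) ≈ 41.470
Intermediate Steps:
I(u) = 9 + u
d(E, g) = E + g*E**2 (d(E, g) = E**2*g + E = g*E**2 + E = E + g*E**2)
s(h) = (26 + h)/(2*h) (s(h) = (h + (9 + 17))/(h + h) = (h + 26)/((2*h)) = (26 + h)*(1/(2*h)) = (26 + h)/(2*h))
q(sqrt(580 + 1099), d(45, 38)) + s(-2145) = sqrt(580 + 1099) + (1/2)*(26 - 2145)/(-2145) = sqrt(1679) + (1/2)*(-1/2145)*(-2119) = sqrt(1679) + 163/330 = 163/330 + sqrt(1679)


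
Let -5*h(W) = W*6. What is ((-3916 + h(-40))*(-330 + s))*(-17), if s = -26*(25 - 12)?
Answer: -43925008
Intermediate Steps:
h(W) = -6*W/5 (h(W) = -W*6/5 = -6*W/5)
s = -338 (s = -26*13 = -338)
((-3916 + h(-40))*(-330 + s))*(-17) = ((-3916 - 6/5*(-40))*(-330 - 338))*(-17) = ((-3916 + 48)*(-668))*(-17) = -3868*(-668)*(-17) = 2583824*(-17) = -43925008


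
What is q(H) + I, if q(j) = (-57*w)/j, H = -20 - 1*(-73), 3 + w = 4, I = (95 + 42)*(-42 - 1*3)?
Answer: -326802/53 ≈ -6166.1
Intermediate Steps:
I = -6165 (I = 137*(-42 - 3) = 137*(-45) = -6165)
w = 1 (w = -3 + 4 = 1)
H = 53 (H = -20 + 73 = 53)
q(j) = -57/j (q(j) = (-57*1)/j = -57/j)
q(H) + I = -57/53 - 6165 = -326802/53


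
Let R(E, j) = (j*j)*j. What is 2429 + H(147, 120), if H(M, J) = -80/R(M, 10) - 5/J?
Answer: 1457327/600 ≈ 2428.9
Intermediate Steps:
R(E, j) = j³ (R(E, j) = j²*j = j³)
H(M, J) = -2/25 - 5/J (H(M, J) = -80/(10³) - 5/J = -80/1000 - 5/J = -80*1/1000 - 5/J = -2/25 - 5/J)
2429 + H(147, 120) = 2429 + (-2/25 - 5/120) = 2429 + (-2/25 - 5*1/120) = 2429 + (-2/25 - 1/24) = 2429 - 73/600 = 1457327/600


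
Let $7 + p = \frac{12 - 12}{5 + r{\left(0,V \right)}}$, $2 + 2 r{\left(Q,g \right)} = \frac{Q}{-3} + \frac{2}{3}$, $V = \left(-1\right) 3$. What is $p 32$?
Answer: $-224$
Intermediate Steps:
$V = -3$
$r{\left(Q,g \right)} = - \frac{2}{3} - \frac{Q}{6}$ ($r{\left(Q,g \right)} = -1 + \frac{\frac{Q}{-3} + \frac{2}{3}}{2} = -1 + \frac{Q \left(- \frac{1}{3}\right) + 2 \cdot \frac{1}{3}}{2} = -1 + \frac{- \frac{Q}{3} + \frac{2}{3}}{2} = -1 + \frac{\frac{2}{3} - \frac{Q}{3}}{2} = -1 - \left(- \frac{1}{3} + \frac{Q}{6}\right) = - \frac{2}{3} - \frac{Q}{6}$)
$p = -7$ ($p = -7 + \frac{12 - 12}{5 - \frac{2}{3}} = -7 + \frac{0}{5 + \left(- \frac{2}{3} + 0\right)} = -7 + \frac{0}{5 - \frac{2}{3}} = -7 + \frac{0}{\frac{13}{3}} = -7 + 0 \cdot \frac{3}{13} = -7 + 0 = -7$)
$p 32 = \left(-7\right) 32 = -224$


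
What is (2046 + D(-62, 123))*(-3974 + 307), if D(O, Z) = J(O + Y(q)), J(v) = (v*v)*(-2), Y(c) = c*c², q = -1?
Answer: 21605964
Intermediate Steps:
Y(c) = c³
J(v) = -2*v² (J(v) = v²*(-2) = -2*v²)
D(O, Z) = -2*(-1 + O)² (D(O, Z) = -2*(O + (-1)³)² = -2*(O - 1)² = -2*(-1 + O)²)
(2046 + D(-62, 123))*(-3974 + 307) = (2046 - 2*(-1 - 62)²)*(-3974 + 307) = (2046 - 2*(-63)²)*(-3667) = (2046 - 2*3969)*(-3667) = (2046 - 7938)*(-3667) = -5892*(-3667) = 21605964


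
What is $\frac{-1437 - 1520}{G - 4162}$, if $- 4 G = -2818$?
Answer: $\frac{5914}{6915} \approx 0.85524$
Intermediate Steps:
$G = \frac{1409}{2}$ ($G = \left(- \frac{1}{4}\right) \left(-2818\right) = \frac{1409}{2} \approx 704.5$)
$\frac{-1437 - 1520}{G - 4162} = \frac{-1437 - 1520}{\frac{1409}{2} - 4162} = - \frac{2957}{- \frac{6915}{2}} = \left(-2957\right) \left(- \frac{2}{6915}\right) = \frac{5914}{6915}$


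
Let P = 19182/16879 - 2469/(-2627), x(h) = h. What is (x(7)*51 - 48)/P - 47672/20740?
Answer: 932594351105/6364785567 ≈ 146.52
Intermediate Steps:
P = 92065365/44341133 (P = 19182*(1/16879) - 2469*(-1/2627) = 19182/16879 + 2469/2627 = 92065365/44341133 ≈ 2.0763)
(x(7)*51 - 48)/P - 47672/20740 = (7*51 - 48)/(92065365/44341133) - 47672/20740 = (357 - 48)*(44341133/92065365) - 47672*1/20740 = 309*(44341133/92065365) - 11918/5185 = 4567136699/30688455 - 11918/5185 = 932594351105/6364785567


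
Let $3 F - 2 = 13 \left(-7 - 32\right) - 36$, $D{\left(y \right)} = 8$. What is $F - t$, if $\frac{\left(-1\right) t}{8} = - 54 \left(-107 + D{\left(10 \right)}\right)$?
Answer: $\frac{127763}{3} \approx 42588.0$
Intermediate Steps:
$F = - \frac{541}{3}$ ($F = \frac{2}{3} + \frac{13 \left(-7 - 32\right) - 36}{3} = \frac{2}{3} + \frac{13 \left(-39\right) - 36}{3} = \frac{2}{3} + \frac{-507 - 36}{3} = \frac{2}{3} + \frac{1}{3} \left(-543\right) = \frac{2}{3} - 181 = - \frac{541}{3} \approx -180.33$)
$t = -42768$ ($t = - 8 \left(- 54 \left(-107 + 8\right)\right) = - 8 \left(\left(-54\right) \left(-99\right)\right) = \left(-8\right) 5346 = -42768$)
$F - t = - \frac{541}{3} - -42768 = - \frac{541}{3} + 42768 = \frac{127763}{3}$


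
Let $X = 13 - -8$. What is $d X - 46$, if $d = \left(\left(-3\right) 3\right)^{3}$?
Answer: $-15355$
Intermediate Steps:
$X = 21$ ($X = 13 + 8 = 21$)
$d = -729$ ($d = \left(-9\right)^{3} = -729$)
$d X - 46 = \left(-729\right) 21 - 46 = -15309 - 46 = -15355$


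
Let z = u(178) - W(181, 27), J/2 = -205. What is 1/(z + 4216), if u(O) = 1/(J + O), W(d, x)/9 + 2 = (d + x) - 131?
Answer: 232/821511 ≈ 0.00028241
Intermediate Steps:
J = -410 (J = 2*(-205) = -410)
W(d, x) = -1197 + 9*d + 9*x (W(d, x) = -18 + 9*((d + x) - 131) = -18 + 9*(-131 + d + x) = -18 + (-1179 + 9*d + 9*x) = -1197 + 9*d + 9*x)
u(O) = 1/(-410 + O)
z = -156601/232 (z = 1/(-410 + 178) - (-1197 + 9*181 + 9*27) = 1/(-232) - (-1197 + 1629 + 243) = -1/232 - 1*675 = -1/232 - 675 = -156601/232 ≈ -675.00)
1/(z + 4216) = 1/(-156601/232 + 4216) = 1/(821511/232) = 232/821511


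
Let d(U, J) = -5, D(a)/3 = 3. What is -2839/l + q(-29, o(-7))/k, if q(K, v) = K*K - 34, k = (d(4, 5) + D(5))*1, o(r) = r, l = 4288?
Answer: 862265/4288 ≈ 201.09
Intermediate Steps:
D(a) = 9 (D(a) = 3*3 = 9)
k = 4 (k = (-5 + 9)*1 = 4*1 = 4)
q(K, v) = -34 + K² (q(K, v) = K² - 34 = -34 + K²)
-2839/l + q(-29, o(-7))/k = -2839/4288 + (-34 + (-29)²)/4 = -2839*1/4288 + (-34 + 841)*(¼) = -2839/4288 + 807*(¼) = -2839/4288 + 807/4 = 862265/4288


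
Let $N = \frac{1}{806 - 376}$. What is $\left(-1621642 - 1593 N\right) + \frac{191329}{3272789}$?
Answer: $- \frac{2282140734082747}{1407299270} \approx -1.6216 \cdot 10^{6}$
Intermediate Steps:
$N = \frac{1}{430} \approx 0.0023256$
$\left(-1621642 - 1593 N\right) + \frac{191329}{3272789} = \left(-1621642 - \frac{1593}{430}\right) + \frac{191329}{3272789} = \left(-1621642 - \frac{1593}{430}\right) + 191329 \cdot \frac{1}{3272789} = - \frac{697307653}{430} + \frac{191329}{3272789} = - \frac{2282140734082747}{1407299270}$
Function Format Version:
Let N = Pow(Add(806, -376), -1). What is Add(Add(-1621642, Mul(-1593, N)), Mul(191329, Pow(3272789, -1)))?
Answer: Rational(-2282140734082747, 1407299270) ≈ -1.6216e+6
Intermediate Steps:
N = Rational(1, 430) (N = Pow(430, -1) = Rational(1, 430) ≈ 0.0023256)
Add(Add(-1621642, Mul(-1593, N)), Mul(191329, Pow(3272789, -1))) = Add(Add(-1621642, Mul(-1593, Rational(1, 430))), Mul(191329, Pow(3272789, -1))) = Add(Add(-1621642, Rational(-1593, 430)), Mul(191329, Rational(1, 3272789))) = Add(Rational(-697307653, 430), Rational(191329, 3272789)) = Rational(-2282140734082747, 1407299270)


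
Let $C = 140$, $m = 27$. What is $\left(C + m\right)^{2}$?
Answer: $27889$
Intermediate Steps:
$\left(C + m\right)^{2} = \left(140 + 27\right)^{2} = 167^{2} = 27889$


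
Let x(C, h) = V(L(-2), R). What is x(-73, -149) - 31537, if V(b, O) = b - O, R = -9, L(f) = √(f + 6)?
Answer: -31526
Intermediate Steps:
L(f) = √(6 + f)
x(C, h) = 11 (x(C, h) = √(6 - 2) - 1*(-9) = √4 + 9 = 2 + 9 = 11)
x(-73, -149) - 31537 = 11 - 31537 = -31526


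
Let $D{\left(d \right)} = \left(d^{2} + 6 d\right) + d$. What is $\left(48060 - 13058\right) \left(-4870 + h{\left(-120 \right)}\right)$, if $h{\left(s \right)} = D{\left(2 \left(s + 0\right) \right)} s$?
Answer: $-235047880540$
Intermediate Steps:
$D{\left(d \right)} = d^{2} + 7 d$
$h{\left(s \right)} = 2 s^{2} \left(7 + 2 s\right)$ ($h{\left(s \right)} = 2 \left(s + 0\right) \left(7 + 2 \left(s + 0\right)\right) s = 2 s \left(7 + 2 s\right) s = 2 s^{2} \left(7 + 2 s\right)$)
$\left(48060 - 13058\right) \left(-4870 + h{\left(-120 \right)}\right) = \left(48060 - 13058\right) \left(-4870 + \left(-120\right)^{2} \left(14 + 4 \left(-120\right)\right)\right) = 35002 \left(-4870 + 14400 \left(14 - 480\right)\right) = 35002 \left(-4870 + 14400 \left(-466\right)\right) = 35002 \left(-4870 - 6710400\right) = 35002 \left(-6715270\right) = -235047880540$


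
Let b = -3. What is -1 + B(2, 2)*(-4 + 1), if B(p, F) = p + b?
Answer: 2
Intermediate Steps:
B(p, F) = -3 + p (B(p, F) = p - 3 = -3 + p)
-1 + B(2, 2)*(-4 + 1) = -1 + (-3 + 2)*(-4 + 1) = -1 - 1*(-3) = -1 + 3 = 2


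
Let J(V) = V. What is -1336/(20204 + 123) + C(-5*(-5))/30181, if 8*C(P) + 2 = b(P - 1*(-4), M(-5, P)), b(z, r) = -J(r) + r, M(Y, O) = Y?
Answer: -161307591/2453956748 ≈ -0.065734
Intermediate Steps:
b(z, r) = 0 (b(z, r) = -r + r = 0)
C(P) = -1/4 (C(P) = -1/4 + (1/8)*0 = -1/4 + 0 = -1/4)
-1336/(20204 + 123) + C(-5*(-5))/30181 = -1336/(20204 + 123) - 1/4/30181 = -1336/20327 - 1/4*1/30181 = -1336*1/20327 - 1/120724 = -1336/20327 - 1/120724 = -161307591/2453956748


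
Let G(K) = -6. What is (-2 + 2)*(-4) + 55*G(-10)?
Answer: -330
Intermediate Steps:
(-2 + 2)*(-4) + 55*G(-10) = (-2 + 2)*(-4) + 55*(-6) = 0*(-4) - 330 = 0 - 330 = -330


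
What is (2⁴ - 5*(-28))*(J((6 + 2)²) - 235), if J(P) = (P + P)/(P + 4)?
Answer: -618228/17 ≈ -36366.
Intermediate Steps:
J(P) = 2*P/(4 + P) (J(P) = (2*P)/(4 + P) = 2*P/(4 + P))
(2⁴ - 5*(-28))*(J((6 + 2)²) - 235) = (2⁴ - 5*(-28))*(2*(6 + 2)²/(4 + (6 + 2)²) - 235) = (16 + 140)*(2*8²/(4 + 8²) - 235) = 156*(2*64/(4 + 64) - 235) = 156*(2*64/68 - 235) = 156*(2*64*(1/68) - 235) = 156*(32/17 - 235) = 156*(-3963/17) = -618228/17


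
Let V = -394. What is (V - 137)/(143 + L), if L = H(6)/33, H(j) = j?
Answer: -649/175 ≈ -3.7086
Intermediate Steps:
L = 2/11 (L = 6/33 = 6*(1/33) = 2/11 ≈ 0.18182)
(V - 137)/(143 + L) = (-394 - 137)/(143 + 2/11) = -531/1575/11 = -531*11/1575 = -649/175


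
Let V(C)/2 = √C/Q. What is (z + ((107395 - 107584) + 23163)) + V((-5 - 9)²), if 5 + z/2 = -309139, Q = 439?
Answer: -261342818/439 ≈ -5.9531e+5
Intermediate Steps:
z = -618288 (z = -10 + 2*(-309139) = -10 - 618278 = -618288)
V(C) = 2*√C/439 (V(C) = 2*(√C/439) = 2*√C/439)
(z + ((107395 - 107584) + 23163)) + V((-5 - 9)²) = (-618288 + ((107395 - 107584) + 23163)) + 2*√((-5 - 9)²)/439 = (-618288 + (-189 + 23163)) + 2*√((-14)²)/439 = (-618288 + 22974) + 2*√196/439 = -595314 + (2/439)*14 = -595314 + 28/439 = -261342818/439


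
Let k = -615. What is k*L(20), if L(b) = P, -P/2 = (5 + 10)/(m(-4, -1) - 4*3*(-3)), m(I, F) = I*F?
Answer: 1845/4 ≈ 461.25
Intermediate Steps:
m(I, F) = F*I
P = -¾ (P = -2*(5 + 10)/(-1*(-4) - 4*3*(-3)) = -30/(4 - 12*(-3)) = -30/(4 + 36) = -30/40 = -2*3/8 = -¾ ≈ -0.75000)
L(b) = -¾
k*L(20) = -615*(-¾) = 1845/4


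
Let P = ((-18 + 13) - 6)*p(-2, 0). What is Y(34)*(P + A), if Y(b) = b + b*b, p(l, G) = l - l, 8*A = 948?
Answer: 141015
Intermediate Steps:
A = 237/2 (A = (1/8)*948 = 237/2 ≈ 118.50)
p(l, G) = 0
Y(b) = b + b**2
P = 0 (P = ((-18 + 13) - 6)*0 = (-5 - 6)*0 = -11*0 = 0)
Y(34)*(P + A) = (34*(1 + 34))*(0 + 237/2) = (34*35)*(237/2) = 1190*(237/2) = 141015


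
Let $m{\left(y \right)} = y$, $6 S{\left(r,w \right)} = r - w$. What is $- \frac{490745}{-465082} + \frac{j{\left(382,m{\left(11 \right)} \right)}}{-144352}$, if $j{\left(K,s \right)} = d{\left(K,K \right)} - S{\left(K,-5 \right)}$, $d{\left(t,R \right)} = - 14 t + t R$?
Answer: $\frac{5490652797}{67135516864} \approx 0.081785$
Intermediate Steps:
$S{\left(r,w \right)} = - \frac{w}{6} + \frac{r}{6}$ ($S{\left(r,w \right)} = \frac{r - w}{6} = - \frac{w}{6} + \frac{r}{6}$)
$d{\left(t,R \right)} = - 14 t + R t$
$j{\left(K,s \right)} = - \frac{5}{6} - \frac{K}{6} + K \left(-14 + K\right)$ ($j{\left(K,s \right)} = K \left(-14 + K\right) - \left(\left(- \frac{1}{6}\right) \left(-5\right) + \frac{K}{6}\right) = K \left(-14 + K\right) - \left(\frac{5}{6} + \frac{K}{6}\right) = - \frac{5}{6} - \frac{K}{6} + K \left(-14 + K\right)$)
$- \frac{490745}{-465082} + \frac{j{\left(382,m{\left(11 \right)} \right)}}{-144352} = - \frac{490745}{-465082} + \frac{- \frac{5}{6} - \frac{191}{3} + 382 \left(-14 + 382\right)}{-144352} = \left(-490745\right) \left(- \frac{1}{465082}\right) + \left(- \frac{5}{6} - \frac{191}{3} + 382 \cdot 368\right) \left(- \frac{1}{144352}\right) = \frac{490745}{465082} + \left(- \frac{5}{6} - \frac{191}{3} + 140576\right) \left(- \frac{1}{144352}\right) = \frac{490745}{465082} + \frac{281023}{2} \left(- \frac{1}{144352}\right) = \frac{490745}{465082} - \frac{281023}{288704} = \frac{5490652797}{67135516864}$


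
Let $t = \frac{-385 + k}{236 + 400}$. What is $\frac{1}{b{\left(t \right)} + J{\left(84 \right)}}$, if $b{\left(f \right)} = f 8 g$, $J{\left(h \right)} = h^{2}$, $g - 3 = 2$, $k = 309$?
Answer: $\frac{159}{1121144} \approx 0.00014182$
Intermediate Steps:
$g = 5$ ($g = 3 + 2 = 5$)
$t = - \frac{19}{159}$ ($t = \frac{-385 + 309}{236 + 400} = - \frac{76}{636} = \left(-76\right) \frac{1}{636} = - \frac{19}{159} \approx -0.1195$)
$b{\left(f \right)} = 40 f$ ($b{\left(f \right)} = f 8 \cdot 5 = 8 f 5 = 40 f$)
$\frac{1}{b{\left(t \right)} + J{\left(84 \right)}} = \frac{1}{40 \left(- \frac{19}{159}\right) + 84^{2}} = \frac{1}{- \frac{760}{159} + 7056} = \frac{1}{\frac{1121144}{159}} = \frac{159}{1121144}$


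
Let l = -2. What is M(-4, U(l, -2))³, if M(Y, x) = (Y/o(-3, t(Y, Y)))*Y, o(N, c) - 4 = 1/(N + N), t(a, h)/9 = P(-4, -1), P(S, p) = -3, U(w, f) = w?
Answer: 884736/12167 ≈ 72.716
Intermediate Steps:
t(a, h) = -27 (t(a, h) = 9*(-3) = -27)
o(N, c) = 4 + 1/(2*N) (o(N, c) = 4 + 1/(N + N) = 4 + 1/(2*N))
M(Y, x) = 6*Y²/23 (M(Y, x) = (Y/(4 + (½)/(-3)))*Y = (Y/(4 + (½)*(-⅓)))*Y = (Y/(4 - ⅙))*Y = (Y/(23/6))*Y = (Y*(6/23))*Y = (6*Y/23)*Y = 6*Y²/23)
M(-4, U(l, -2))³ = ((6/23)*(-4)²)³ = ((6/23)*16)³ = (96/23)³ = 884736/12167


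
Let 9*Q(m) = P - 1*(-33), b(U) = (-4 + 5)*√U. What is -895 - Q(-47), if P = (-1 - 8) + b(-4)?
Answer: -2693/3 - 2*I/9 ≈ -897.67 - 0.22222*I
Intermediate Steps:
b(U) = √U (b(U) = 1*√U = √U)
P = -9 + 2*I (P = (-1 - 8) + √(-4) = -9 + 2*I ≈ -9.0 + 2.0*I)
Q(m) = 8/3 + 2*I/9 (Q(m) = ((-9 + 2*I) - 1*(-33))/9 = ((-9 + 2*I) + 33)/9 = (24 + 2*I)/9 = 8/3 + 2*I/9)
-895 - Q(-47) = -895 - (8/3 + 2*I/9) = -895 + (-8/3 - 2*I/9) = -2693/3 - 2*I/9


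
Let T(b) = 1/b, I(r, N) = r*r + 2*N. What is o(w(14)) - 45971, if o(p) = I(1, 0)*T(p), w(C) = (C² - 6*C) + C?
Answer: -5792345/126 ≈ -45971.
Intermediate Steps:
I(r, N) = r² + 2*N
w(C) = C² - 5*C
o(p) = 1/p (o(p) = (1² + 2*0)/p = (1 + 0)/p = 1/p)
o(w(14)) - 45971 = 1/(14*(-5 + 14)) - 45971 = 1/(14*9) - 45971 = 1/126 - 45971 = -5792345/126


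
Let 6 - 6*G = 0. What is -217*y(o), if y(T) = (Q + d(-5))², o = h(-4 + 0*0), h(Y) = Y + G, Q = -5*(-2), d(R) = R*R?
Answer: -265825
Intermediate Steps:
d(R) = R²
G = 1 (G = 1 - ⅙*0 = 1 + 0 = 1)
Q = 10
h(Y) = 1 + Y (h(Y) = Y + 1 = 1 + Y)
o = -3 (o = 1 + (-4 + 0*0) = 1 + (-4 + 0) = 1 - 4 = -3)
y(T) = 1225 (y(T) = (10 + (-5)²)² = (10 + 25)² = 35² = 1225)
-217*y(o) = -217*1225 = -265825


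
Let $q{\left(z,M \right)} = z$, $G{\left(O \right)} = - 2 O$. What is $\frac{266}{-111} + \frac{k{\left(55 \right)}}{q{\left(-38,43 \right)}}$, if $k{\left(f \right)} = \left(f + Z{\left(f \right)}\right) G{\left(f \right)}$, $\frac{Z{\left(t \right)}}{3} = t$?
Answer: $\frac{1338046}{2109} \approx 634.45$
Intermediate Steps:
$Z{\left(t \right)} = 3 t$
$k{\left(f \right)} = - 8 f^{2}$ ($k{\left(f \right)} = \left(f + 3 f\right) \left(- 2 f\right) = 4 f \left(- 2 f\right) = - 8 f^{2}$)
$\frac{266}{-111} + \frac{k{\left(55 \right)}}{q{\left(-38,43 \right)}} = \frac{266}{-111} + \frac{\left(-8\right) 55^{2}}{-38} = 266 \left(- \frac{1}{111}\right) + \left(-8\right) 3025 \left(- \frac{1}{38}\right) = - \frac{266}{111} - - \frac{12100}{19} = - \frac{266}{111} + \frac{12100}{19} = \frac{1338046}{2109}$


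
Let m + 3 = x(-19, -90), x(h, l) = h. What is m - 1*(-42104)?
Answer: 42082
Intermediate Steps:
m = -22 (m = -3 - 19 = -22)
m - 1*(-42104) = -22 - 1*(-42104) = -22 + 42104 = 42082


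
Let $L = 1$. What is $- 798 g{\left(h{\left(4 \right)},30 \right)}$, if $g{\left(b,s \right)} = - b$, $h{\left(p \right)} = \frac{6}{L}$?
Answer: $4788$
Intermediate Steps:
$h{\left(p \right)} = 6$ ($h{\left(p \right)} = \frac{6}{1} = 6 \cdot 1 = 6$)
$- 798 g{\left(h{\left(4 \right)},30 \right)} = - 798 \left(\left(-1\right) 6\right) = \left(-798\right) \left(-6\right) = 4788$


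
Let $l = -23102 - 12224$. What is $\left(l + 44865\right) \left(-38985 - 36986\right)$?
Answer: $-724687369$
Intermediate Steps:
$l = -35326$ ($l = -23102 - 12224 = -35326$)
$\left(l + 44865\right) \left(-38985 - 36986\right) = \left(-35326 + 44865\right) \left(-38985 - 36986\right) = 9539 \left(-75971\right) = -724687369$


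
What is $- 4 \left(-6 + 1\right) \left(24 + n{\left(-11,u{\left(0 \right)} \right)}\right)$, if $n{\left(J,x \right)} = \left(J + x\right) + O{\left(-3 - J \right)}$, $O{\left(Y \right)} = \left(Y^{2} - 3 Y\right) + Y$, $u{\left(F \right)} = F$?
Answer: $1220$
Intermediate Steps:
$O{\left(Y \right)} = Y^{2} - 2 Y$
$n{\left(J,x \right)} = J + x + \left(-5 - J\right) \left(-3 - J\right)$ ($n{\left(J,x \right)} = \left(J + x\right) + \left(-3 - J\right) \left(-2 - \left(3 + J\right)\right) = \left(J + x\right) + \left(-3 - J\right) \left(-5 - J\right) = \left(J + x\right) + \left(-5 - J\right) \left(-3 - J\right) = J + x + \left(-5 - J\right) \left(-3 - J\right)$)
$- 4 \left(-6 + 1\right) \left(24 + n{\left(-11,u{\left(0 \right)} \right)}\right) = - 4 \left(-6 + 1\right) \left(24 + \left(-11 + 0 + \left(3 - 11\right) \left(5 - 11\right)\right)\right) = \left(-4\right) \left(-5\right) \left(24 - -37\right) = 20 \left(24 + \left(-11 + 0 + 48\right)\right) = 20 \left(24 + 37\right) = 20 \cdot 61 = 1220$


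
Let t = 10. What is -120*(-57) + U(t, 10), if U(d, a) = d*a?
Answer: 6940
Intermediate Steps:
U(d, a) = a*d
-120*(-57) + U(t, 10) = -120*(-57) + 10*10 = 6840 + 100 = 6940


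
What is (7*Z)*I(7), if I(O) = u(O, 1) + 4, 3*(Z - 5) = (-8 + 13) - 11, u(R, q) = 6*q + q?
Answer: 231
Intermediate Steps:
u(R, q) = 7*q
Z = 3 (Z = 5 + ((-8 + 13) - 11)/3 = 5 + (5 - 11)/3 = 5 + (⅓)*(-6) = 5 - 2 = 3)
I(O) = 11 (I(O) = 7*1 + 4 = 7 + 4 = 11)
(7*Z)*I(7) = (7*3)*11 = 21*11 = 231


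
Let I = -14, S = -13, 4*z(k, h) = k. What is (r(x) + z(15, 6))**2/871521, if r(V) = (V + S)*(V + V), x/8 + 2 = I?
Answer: 6950357067/4648112 ≈ 1495.3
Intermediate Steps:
z(k, h) = k/4
x = -128 (x = -16 + 8*(-14) = -16 - 112 = -128)
r(V) = 2*V*(-13 + V) (r(V) = (V - 13)*(V + V) = (-13 + V)*(2*V) = 2*V*(-13 + V))
(r(x) + z(15, 6))**2/871521 = (2*(-128)*(-13 - 128) + (1/4)*15)**2/871521 = (2*(-128)*(-141) + 15/4)**2*(1/871521) = (36096 + 15/4)**2*(1/871521) = (144399/4)**2*(1/871521) = (20851071201/16)*(1/871521) = 6950357067/4648112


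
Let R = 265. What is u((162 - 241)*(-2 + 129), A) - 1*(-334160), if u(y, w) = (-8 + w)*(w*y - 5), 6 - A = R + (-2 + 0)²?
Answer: -714746494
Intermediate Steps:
A = -263 (A = 6 - (265 + (-2 + 0)²) = 6 - (265 + (-2)²) = 6 - (265 + 4) = 6 - 1*269 = 6 - 269 = -263)
u(y, w) = (-8 + w)*(-5 + w*y)
u((162 - 241)*(-2 + 129), A) - 1*(-334160) = (40 - 5*(-263) + ((162 - 241)*(-2 + 129))*(-263)² - 8*(-263)*(162 - 241)*(-2 + 129)) - 1*(-334160) = (40 + 1315 - 79*127*69169 - 8*(-263)*(-79*127)) + 334160 = (40 + 1315 - 10033*69169 - 8*(-263)*(-10033)) + 334160 = (40 + 1315 - 693972577 - 21109432) + 334160 = -715080654 + 334160 = -714746494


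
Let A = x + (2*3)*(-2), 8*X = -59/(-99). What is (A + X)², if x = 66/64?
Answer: 1191147169/10036224 ≈ 118.68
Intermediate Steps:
x = 33/32 (x = 66*(1/64) = 33/32 ≈ 1.0313)
X = 59/792 (X = (-59/(-99))/8 = (-59*(-1/99))/8 = (⅛)*(59/99) = 59/792 ≈ 0.074495)
A = -351/32 (A = 33/32 + (2*3)*(-2) = 33/32 + 6*(-2) = 33/32 - 12 = -351/32 ≈ -10.969)
(A + X)² = (-351/32 + 59/792)² = (-34513/3168)² = 1191147169/10036224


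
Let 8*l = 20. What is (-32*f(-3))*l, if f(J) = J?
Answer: 240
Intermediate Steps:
l = 5/2 (l = (⅛)*20 = 5/2 ≈ 2.5000)
(-32*f(-3))*l = -32*(-3)*(5/2) = 96*(5/2) = 240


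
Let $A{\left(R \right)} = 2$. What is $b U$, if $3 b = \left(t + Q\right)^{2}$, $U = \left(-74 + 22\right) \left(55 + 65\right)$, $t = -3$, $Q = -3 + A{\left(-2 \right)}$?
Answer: $-33280$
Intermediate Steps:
$Q = -1$ ($Q = -3 + 2 = -1$)
$U = -6240$ ($U = \left(-52\right) 120 = -6240$)
$b = \frac{16}{3}$ ($b = \frac{\left(-3 - 1\right)^{2}}{3} = \frac{\left(-4\right)^{2}}{3} = \frac{1}{3} \cdot 16 = \frac{16}{3} \approx 5.3333$)
$b U = \frac{16}{3} \left(-6240\right) = -33280$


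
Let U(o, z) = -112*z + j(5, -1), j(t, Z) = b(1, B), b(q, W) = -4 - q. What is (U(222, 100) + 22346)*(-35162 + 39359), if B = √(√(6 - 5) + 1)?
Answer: 46758777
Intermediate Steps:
B = √2 (B = √(√1 + 1) = √(1 + 1) = √2 ≈ 1.4142)
j(t, Z) = -5 (j(t, Z) = -4 - 1*1 = -4 - 1 = -5)
U(o, z) = -5 - 112*z (U(o, z) = -112*z - 5 = -5 - 112*z)
(U(222, 100) + 22346)*(-35162 + 39359) = ((-5 - 112*100) + 22346)*(-35162 + 39359) = ((-5 - 11200) + 22346)*4197 = (-11205 + 22346)*4197 = 11141*4197 = 46758777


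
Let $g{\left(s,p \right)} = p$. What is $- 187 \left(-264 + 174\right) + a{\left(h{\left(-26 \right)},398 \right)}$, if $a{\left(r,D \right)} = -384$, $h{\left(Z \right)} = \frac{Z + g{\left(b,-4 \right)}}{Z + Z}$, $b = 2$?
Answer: $16446$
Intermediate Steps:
$h{\left(Z \right)} = \frac{-4 + Z}{2 Z}$ ($h{\left(Z \right)} = \frac{Z - 4}{Z + Z} = \frac{-4 + Z}{2 Z}$)
$- 187 \left(-264 + 174\right) + a{\left(h{\left(-26 \right)},398 \right)} = - 187 \left(-264 + 174\right) - 384 = \left(-187\right) \left(-90\right) - 384 = 16830 - 384 = 16446$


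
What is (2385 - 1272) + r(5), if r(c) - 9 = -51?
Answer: 1071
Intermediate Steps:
r(c) = -42 (r(c) = 9 - 51 = -42)
(2385 - 1272) + r(5) = (2385 - 1272) - 42 = 1113 - 42 = 1071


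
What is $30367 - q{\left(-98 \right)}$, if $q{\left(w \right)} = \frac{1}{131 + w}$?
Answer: $\frac{1002110}{33} \approx 30367.0$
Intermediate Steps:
$30367 - q{\left(-98 \right)} = 30367 - \frac{1}{131 - 98} = 30367 - \frac{1}{33} = \frac{1002110}{33}$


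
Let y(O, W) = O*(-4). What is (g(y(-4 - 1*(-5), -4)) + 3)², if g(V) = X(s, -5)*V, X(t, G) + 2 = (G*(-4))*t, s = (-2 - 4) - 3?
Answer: 534361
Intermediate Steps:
s = -9 (s = -6 - 3 = -9)
X(t, G) = -2 - 4*G*t (X(t, G) = -2 + (G*(-4))*t = -2 + (-4*G)*t = -2 - 4*G*t)
y(O, W) = -4*O
g(V) = -182*V (g(V) = (-2 - 4*(-5)*(-9))*V = (-2 - 180)*V = -182*V)
(g(y(-4 - 1*(-5), -4)) + 3)² = (-(-728)*(-4 - 1*(-5)) + 3)² = (-(-728)*(-4 + 5) + 3)² = (-(-728) + 3)² = (-182*(-4) + 3)² = (728 + 3)² = 731² = 534361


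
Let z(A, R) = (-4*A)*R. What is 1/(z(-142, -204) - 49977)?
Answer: -1/165849 ≈ -6.0296e-6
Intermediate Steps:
z(A, R) = -4*A*R
1/(z(-142, -204) - 49977) = 1/(-4*(-142)*(-204) - 49977) = 1/(-115872 - 49977) = 1/(-165849) = -1/165849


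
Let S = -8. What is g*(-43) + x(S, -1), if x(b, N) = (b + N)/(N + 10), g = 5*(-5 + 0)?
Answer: 1074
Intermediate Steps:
g = -25 (g = 5*(-5) = -25)
x(b, N) = (N + b)/(10 + N)
g*(-43) + x(S, -1) = -25*(-43) + (-1 - 8)/(10 - 1) = 1075 - 9/9 = 1075 + (⅑)*(-9) = 1075 - 1 = 1074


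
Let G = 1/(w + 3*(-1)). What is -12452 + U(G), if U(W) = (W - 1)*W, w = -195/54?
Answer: -176330306/14161 ≈ -12452.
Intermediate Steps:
w = -65/18 (w = -195*1/54 = -65/18 ≈ -3.6111)
G = -18/119 (G = 1/(-65/18 + 3*(-1)) = 1/(-65/18 - 3) = 1/(-119/18) = -18/119 ≈ -0.15126)
U(W) = W*(-1 + W) (U(W) = (-1 + W)*W = W*(-1 + W))
-12452 + U(G) = -12452 - 18*(-1 - 18/119)/119 = -12452 - 18/119*(-137/119) = -12452 + 2466/14161 = -176330306/14161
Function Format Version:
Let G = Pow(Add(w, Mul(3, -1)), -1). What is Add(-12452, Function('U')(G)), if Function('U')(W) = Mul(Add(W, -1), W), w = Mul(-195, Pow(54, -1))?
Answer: Rational(-176330306, 14161) ≈ -12452.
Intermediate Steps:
w = Rational(-65, 18) (w = Mul(-195, Rational(1, 54)) = Rational(-65, 18) ≈ -3.6111)
G = Rational(-18, 119) (G = Pow(Add(Rational(-65, 18), Mul(3, -1)), -1) = Pow(Add(Rational(-65, 18), -3), -1) = Pow(Rational(-119, 18), -1) = Rational(-18, 119) ≈ -0.15126)
Function('U')(W) = Mul(W, Add(-1, W)) (Function('U')(W) = Mul(Add(-1, W), W) = Mul(W, Add(-1, W)))
Add(-12452, Function('U')(G)) = Add(-12452, Mul(Rational(-18, 119), Add(-1, Rational(-18, 119)))) = Add(-12452, Mul(Rational(-18, 119), Rational(-137, 119))) = Add(-12452, Rational(2466, 14161)) = Rational(-176330306, 14161)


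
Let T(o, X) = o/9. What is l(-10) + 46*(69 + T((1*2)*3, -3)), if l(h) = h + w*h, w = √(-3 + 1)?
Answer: 9584/3 - 10*I*√2 ≈ 3194.7 - 14.142*I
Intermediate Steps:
w = I*√2 (w = √(-2) = I*√2 ≈ 1.4142*I)
l(h) = h + I*h*√2 (l(h) = h + (I*√2)*h = h + I*h*√2)
T(o, X) = o/9 (T(o, X) = o*(⅑) = o/9)
l(-10) + 46*(69 + T((1*2)*3, -3)) = -10*(1 + I*√2) + 46*(69 + ((1*2)*3)/9) = (-10 - 10*I*√2) + 46*(69 + (2*3)/9) = (-10 - 10*I*√2) + 46*(69 + (⅑)*6) = (-10 - 10*I*√2) + 46*(69 + ⅔) = (-10 - 10*I*√2) + 46*(209/3) = (-10 - 10*I*√2) + 9614/3 = 9584/3 - 10*I*√2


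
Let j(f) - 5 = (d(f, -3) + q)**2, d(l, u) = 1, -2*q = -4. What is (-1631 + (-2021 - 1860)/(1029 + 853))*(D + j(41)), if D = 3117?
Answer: -9622887413/1882 ≈ -5.1131e+6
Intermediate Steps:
q = 2 (q = -1/2*(-4) = 2)
j(f) = 14 (j(f) = 5 + (1 + 2)**2 = 5 + 3**2 = 5 + 9 = 14)
(-1631 + (-2021 - 1860)/(1029 + 853))*(D + j(41)) = (-1631 + (-2021 - 1860)/(1029 + 853))*(3117 + 14) = (-1631 - 3881/1882)*3131 = -3073423/1882*3131 = -9622887413/1882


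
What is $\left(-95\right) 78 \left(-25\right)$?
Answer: $185250$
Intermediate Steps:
$\left(-95\right) 78 \left(-25\right) = \left(-7410\right) \left(-25\right) = 185250$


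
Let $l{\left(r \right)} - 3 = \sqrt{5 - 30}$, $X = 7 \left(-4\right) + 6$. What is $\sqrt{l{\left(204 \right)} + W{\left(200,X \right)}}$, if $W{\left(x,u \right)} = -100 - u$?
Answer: $\sqrt{-75 + 5 i} \approx 0.28852 + 8.6651 i$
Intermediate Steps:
$X = -22$ ($X = -28 + 6 = -22$)
$l{\left(r \right)} = 3 + 5 i$ ($l{\left(r \right)} = 3 + \sqrt{5 - 30} = 3 + \sqrt{-25} = 3 + 5 i$)
$\sqrt{l{\left(204 \right)} + W{\left(200,X \right)}} = \sqrt{\left(3 + 5 i\right) - 78} = \sqrt{-75 + 5 i}$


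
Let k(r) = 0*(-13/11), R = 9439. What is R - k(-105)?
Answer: 9439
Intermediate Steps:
k(r) = 0 (k(r) = 0*(-13*1/11) = 0*(-13/11) = 0)
R - k(-105) = 9439 - 1*0 = 9439 + 0 = 9439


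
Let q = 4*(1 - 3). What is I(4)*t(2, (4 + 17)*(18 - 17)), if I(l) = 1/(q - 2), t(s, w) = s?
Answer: -⅕ ≈ -0.20000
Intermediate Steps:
q = -8 (q = 4*(-2) = -8)
I(l) = -⅒ (I(l) = 1/(-8 - 2) = 1/(-10) = -⅒)
I(4)*t(2, (4 + 17)*(18 - 17)) = -⅒*2 = -⅕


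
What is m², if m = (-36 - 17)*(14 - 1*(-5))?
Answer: 1014049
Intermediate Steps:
m = -1007 (m = -53*(14 + 5) = -53*19 = -1007)
m² = (-1007)² = 1014049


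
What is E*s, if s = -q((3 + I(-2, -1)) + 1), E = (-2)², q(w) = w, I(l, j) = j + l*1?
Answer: -4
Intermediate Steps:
I(l, j) = j + l
E = 4
s = -1 (s = -((3 + (-1 - 2)) + 1) = -((3 - 3) + 1) = -(0 + 1) = -1*1 = -1)
E*s = 4*(-1) = -4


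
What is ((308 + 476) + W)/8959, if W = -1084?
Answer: -300/8959 ≈ -0.033486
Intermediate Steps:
((308 + 476) + W)/8959 = ((308 + 476) - 1084)/8959 = (784 - 1084)*(1/8959) = -300*1/8959 = -300/8959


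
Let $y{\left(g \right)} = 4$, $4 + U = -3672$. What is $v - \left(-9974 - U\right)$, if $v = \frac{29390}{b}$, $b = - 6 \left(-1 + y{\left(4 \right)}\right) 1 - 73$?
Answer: $\frac{543728}{91} \approx 5975.0$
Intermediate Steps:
$U = -3676$ ($U = -4 - 3672 = -3676$)
$b = -91$ ($b = - 6 \left(-1 + 4\right) 1 - 73 = - 6 \cdot 3 \cdot 1 - 73 = \left(-6\right) 3 - 73 = -18 - 73 = -91$)
$v = - \frac{29390}{91}$ ($v = \frac{29390}{-91} = 29390 \left(- \frac{1}{91}\right) = - \frac{29390}{91} \approx -322.97$)
$v - \left(-9974 - U\right) = - \frac{29390}{91} - \left(-9974 - -3676\right) = - \frac{29390}{91} - \left(-9974 + 3676\right) = - \frac{29390}{91} - -6298 = - \frac{29390}{91} + 6298 = \frac{543728}{91}$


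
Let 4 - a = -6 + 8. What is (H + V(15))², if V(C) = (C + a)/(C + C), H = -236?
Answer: 49885969/900 ≈ 55429.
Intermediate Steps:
a = 2 (a = 4 - (-6 + 8) = 4 - 1*2 = 4 - 2 = 2)
V(C) = (2 + C)/(2*C) (V(C) = (C + 2)/(C + C) = (2 + C)/((2*C)) = (2 + C)*(1/(2*C)) = (2 + C)/(2*C))
(H + V(15))² = (-236 + (½)*(2 + 15)/15)² = (-236 + (½)*(1/15)*17)² = (-236 + 17/30)² = (-7063/30)² = 49885969/900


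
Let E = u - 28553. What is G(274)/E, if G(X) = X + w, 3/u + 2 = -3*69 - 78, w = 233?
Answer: -145509/8194714 ≈ -0.017756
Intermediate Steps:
u = -3/287 (u = 3/(-2 + (-3*69 - 78)) = 3/(-2 + (-207 - 78)) = 3/(-2 - 285) = 3/(-287) = 3*(-1/287) = -3/287 ≈ -0.010453)
E = -8194714/287 (E = -3/287 - 28553 = -8194714/287 ≈ -28553.)
G(X) = 233 + X (G(X) = X + 233 = 233 + X)
G(274)/E = (233 + 274)/(-8194714/287) = 507*(-287/8194714) = -145509/8194714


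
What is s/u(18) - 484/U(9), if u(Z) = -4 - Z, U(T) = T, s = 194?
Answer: -6197/99 ≈ -62.596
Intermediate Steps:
s/u(18) - 484/U(9) = 194/(-4 - 1*18) - 484/9 = 194/(-4 - 18) - 484*1/9 = 194/(-22) - 484/9 = 194*(-1/22) - 484/9 = -97/11 - 484/9 = -6197/99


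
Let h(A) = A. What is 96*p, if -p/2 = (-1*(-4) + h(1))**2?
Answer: -4800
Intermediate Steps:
p = -50 (p = -2*(-1*(-4) + 1)**2 = -2*(4 + 1)**2 = -2*5**2 = -2*25 = -50)
96*p = 96*(-50) = -4800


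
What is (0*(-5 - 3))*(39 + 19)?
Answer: 0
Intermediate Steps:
(0*(-5 - 3))*(39 + 19) = (0*(-8))*58 = 0*58 = 0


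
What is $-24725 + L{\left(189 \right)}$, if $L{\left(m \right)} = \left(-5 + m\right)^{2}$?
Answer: $9131$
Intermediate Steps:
$-24725 + L{\left(189 \right)} = -24725 + \left(-5 + 189\right)^{2} = -24725 + 184^{2} = -24725 + 33856 = 9131$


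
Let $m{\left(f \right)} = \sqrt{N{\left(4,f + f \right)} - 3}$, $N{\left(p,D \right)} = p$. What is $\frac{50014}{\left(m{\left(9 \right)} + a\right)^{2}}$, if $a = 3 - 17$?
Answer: $\frac{50014}{169} \approx 295.94$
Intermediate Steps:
$a = -14$ ($a = 3 - 17 = -14$)
$m{\left(f \right)} = 1$ ($m{\left(f \right)} = \sqrt{4 - 3} = \sqrt{1} = 1$)
$\frac{50014}{\left(m{\left(9 \right)} + a\right)^{2}} = \frac{50014}{\left(1 - 14\right)^{2}} = \frac{50014}{\left(-13\right)^{2}} = \frac{50014}{169}$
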